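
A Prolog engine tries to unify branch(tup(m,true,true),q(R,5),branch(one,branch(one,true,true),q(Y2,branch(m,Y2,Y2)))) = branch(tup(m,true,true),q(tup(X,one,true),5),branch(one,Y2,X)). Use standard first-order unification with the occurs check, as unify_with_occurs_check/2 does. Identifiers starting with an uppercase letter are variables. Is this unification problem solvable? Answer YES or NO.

YES

Decompose branch/3: tup(m,true,true) = tup(m,true,true),  q(R,5) = q(tup(X,one,true),5),  branch(one,branch(one,true,true),q(Y2,branch(m,Y2,Y2))) = branch(one,Y2,X).
Delete trivial equation tup(m,true,true) = tup(m,true,true).
Decompose q/2: R = tup(X,one,true),  5 = 5.
Bind R := tup(X,one,true); no other remaining equation mentions R.
Delete trivial equation 5 = 5.
Decompose branch/3: one = one,  branch(one,true,true) = Y2,  q(Y2,branch(m,Y2,Y2)) = X.
Delete trivial equation one = one.
Bind Y2 := branch(one,true,true); substituting into the remaining equation gives: q(branch(one,true,true),branch(m,branch(one,true,true),branch(one,true,true))) = X.
Bind X := q(branch(one,true,true),branch(m,branch(one,true,true),branch(one,true,true))). Substituting into the earlier binding gives R := tup(q(branch(one,true,true),branch(m,branch(one,true,true),branch(one,true,true))),one,true).
No equations remain and no clash or occurs-check failure arose, so a unifier exists.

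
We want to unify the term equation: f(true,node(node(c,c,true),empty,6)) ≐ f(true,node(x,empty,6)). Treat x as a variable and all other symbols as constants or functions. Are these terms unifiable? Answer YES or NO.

Decompose f/2: true ≐ true,  node(node(c,c,true),empty,6) ≐ node(x,empty,6).
Delete trivial equation true ≐ true.
Decompose node/3: node(c,c,true) ≐ x,  empty ≐ empty,  6 ≐ 6.
Bind x := node(c,c,true); no other remaining equation mentions x.
Delete trivial equation empty ≐ empty.
Delete trivial equation 6 ≐ 6.
No equations remain and no clash or occurs-check failure arose, so a unifier exists.

YES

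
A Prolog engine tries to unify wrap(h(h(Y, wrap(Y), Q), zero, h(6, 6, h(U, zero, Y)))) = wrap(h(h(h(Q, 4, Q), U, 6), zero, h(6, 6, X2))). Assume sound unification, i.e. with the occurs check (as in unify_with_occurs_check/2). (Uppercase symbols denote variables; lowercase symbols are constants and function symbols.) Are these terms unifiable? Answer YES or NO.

YES

Decompose wrap/1: h(h(Y, wrap(Y), Q), zero, h(6, 6, h(U, zero, Y))) = h(h(h(Q, 4, Q), U, 6), zero, h(6, 6, X2)).
Decompose h/3: h(Y, wrap(Y), Q) = h(h(Q, 4, Q), U, 6),  zero = zero,  h(6, 6, h(U, zero, Y)) = h(6, 6, X2).
Decompose h/3: Y = h(Q, 4, Q),  wrap(Y) = U,  Q = 6.
Bind Y := h(Q, 4, Q); substituting into the 2 remaining equations that mention Y gives: wrap(h(Q, 4, Q)) = U,  h(6, 6, h(U, zero, h(Q, 4, Q))) = h(6, 6, X2).
Bind U := wrap(h(Q, 4, Q)); substituting into the one remaining equation that mentions U gives: h(6, 6, h(wrap(h(Q, 4, Q)), zero, h(Q, 4, Q))) = h(6, 6, X2).
Bind Q := 6; substituting into the one remaining equation that mentions Q gives: h(6, 6, h(wrap(h(6, 4, 6)), zero, h(6, 4, 6))) = h(6, 6, X2). Substituting into the earlier bindings gives Y := h(6, 4, 6), U := wrap(h(6, 4, 6)).
Delete trivial equation zero = zero.
Decompose h/3: 6 = 6,  6 = 6,  h(wrap(h(6, 4, 6)), zero, h(6, 4, 6)) = X2.
Delete trivial equation 6 = 6.
Delete trivial equation 6 = 6.
Bind X2 := h(wrap(h(6, 4, 6)), zero, h(6, 4, 6)).
No equations remain and no clash or occurs-check failure arose, so a unifier exists.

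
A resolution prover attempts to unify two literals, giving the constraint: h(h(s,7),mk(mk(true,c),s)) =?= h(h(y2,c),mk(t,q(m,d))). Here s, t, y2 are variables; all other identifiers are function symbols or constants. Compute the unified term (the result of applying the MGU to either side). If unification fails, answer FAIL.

Decompose h/2: h(s,7) =?= h(y2,c),  mk(mk(true,c),s) =?= mk(t,q(m,d)).
Decompose h/2: s =?= y2,  7 =?= c.
Bind s := y2; substituting into the one remaining equation that mentions s gives: mk(mk(true,c),y2) =?= mk(t,q(m,d)).
Clash: constants 7 and c differ; no unifier exists.

FAIL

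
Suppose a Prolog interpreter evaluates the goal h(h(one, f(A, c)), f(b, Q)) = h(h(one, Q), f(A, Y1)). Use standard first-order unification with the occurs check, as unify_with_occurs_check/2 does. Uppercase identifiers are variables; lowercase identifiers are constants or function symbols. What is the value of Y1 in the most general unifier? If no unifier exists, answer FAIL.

Decompose h/2: h(one, f(A, c)) = h(one, Q),  f(b, Q) = f(A, Y1).
Decompose h/2: one = one,  f(A, c) = Q.
Delete trivial equation one = one.
Bind Q := f(A, c); substituting into the remaining equation gives: f(b, f(A, c)) = f(A, Y1).
Decompose f/2: b = A,  f(A, c) = Y1.
Bind A := b; substituting into the remaining equation gives: f(b, c) = Y1. Substituting into the earlier binding gives Q := f(b, c).
Bind Y1 := f(b, c).
MGU = { Q -> f(b, c), A -> b, Y1 -> f(b, c) }, so Y1 -> f(b, c).

f(b, c)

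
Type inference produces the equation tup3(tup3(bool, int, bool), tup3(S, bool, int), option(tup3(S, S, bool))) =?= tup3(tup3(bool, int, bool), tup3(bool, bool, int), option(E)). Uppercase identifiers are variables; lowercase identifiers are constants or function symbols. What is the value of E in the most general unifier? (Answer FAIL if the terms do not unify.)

tup3(bool, bool, bool)

Decompose tup3/3: tup3(bool, int, bool) =?= tup3(bool, int, bool),  tup3(S, bool, int) =?= tup3(bool, bool, int),  option(tup3(S, S, bool)) =?= option(E).
Delete trivial equation tup3(bool, int, bool) =?= tup3(bool, int, bool).
Decompose tup3/3: S =?= bool,  bool =?= bool,  int =?= int.
Bind S := bool; substituting into the one remaining equation that mentions S gives: option(tup3(bool, bool, bool)) =?= option(E).
Delete trivial equation bool =?= bool.
Delete trivial equation int =?= int.
Decompose option/1: tup3(bool, bool, bool) =?= E.
Bind E := tup3(bool, bool, bool).
MGU = { S := bool, E := tup3(bool, bool, bool) }, so E := tup3(bool, bool, bool).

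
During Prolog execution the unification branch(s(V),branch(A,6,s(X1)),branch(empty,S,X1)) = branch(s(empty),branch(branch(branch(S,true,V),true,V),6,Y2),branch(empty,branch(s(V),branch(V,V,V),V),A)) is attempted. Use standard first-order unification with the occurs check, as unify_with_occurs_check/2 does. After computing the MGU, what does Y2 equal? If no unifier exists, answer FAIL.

Decompose branch/3: s(V) = s(empty),  branch(A,6,s(X1)) = branch(branch(branch(S,true,V),true,V),6,Y2),  branch(empty,S,X1) = branch(empty,branch(s(V),branch(V,V,V),V),A).
Decompose s/1: V = empty.
Bind V := empty; substituting into the remaining equations gives: branch(A,6,s(X1)) = branch(branch(branch(S,true,empty),true,empty),6,Y2),  branch(empty,S,X1) = branch(empty,branch(s(empty),branch(empty,empty,empty),empty),A).
Decompose branch/3: A = branch(branch(S,true,empty),true,empty),  6 = 6,  s(X1) = Y2.
Bind A := branch(branch(S,true,empty),true,empty); substituting into the one remaining equation that mentions A gives: branch(empty,S,X1) = branch(empty,branch(s(empty),branch(empty,empty,empty),empty),branch(branch(S,true,empty),true,empty)).
Delete trivial equation 6 = 6.
Bind Y2 := s(X1); no other remaining equation mentions Y2.
Decompose branch/3: empty = empty,  S = branch(s(empty),branch(empty,empty,empty),empty),  X1 = branch(branch(S,true,empty),true,empty).
Delete trivial equation empty = empty.
Bind S := branch(s(empty),branch(empty,empty,empty),empty); substituting into the remaining equation gives: X1 = branch(branch(branch(s(empty),branch(empty,empty,empty),empty),true,empty),true,empty). Substituting into the earlier binding gives A := branch(branch(branch(s(empty),branch(empty,empty,empty),empty),true,empty),true,empty).
Bind X1 := branch(branch(branch(s(empty),branch(empty,empty,empty),empty),true,empty),true,empty). Substituting into the earlier binding gives Y2 := s(branch(branch(branch(s(empty),branch(empty,empty,empty),empty),true,empty),true,empty)).
MGU = { V -> empty, A -> branch(branch(branch(s(empty),branch(empty,empty,empty),empty),true,empty),true,empty), Y2 -> s(branch(branch(branch(s(empty),branch(empty,empty,empty),empty),true,empty),true,empty)), S -> branch(s(empty),branch(empty,empty,empty),empty), X1 -> branch(branch(branch(s(empty),branch(empty,empty,empty),empty),true,empty),true,empty) }, so Y2 -> s(branch(branch(branch(s(empty),branch(empty,empty,empty),empty),true,empty),true,empty)).

s(branch(branch(branch(s(empty),branch(empty,empty,empty),empty),true,empty),true,empty))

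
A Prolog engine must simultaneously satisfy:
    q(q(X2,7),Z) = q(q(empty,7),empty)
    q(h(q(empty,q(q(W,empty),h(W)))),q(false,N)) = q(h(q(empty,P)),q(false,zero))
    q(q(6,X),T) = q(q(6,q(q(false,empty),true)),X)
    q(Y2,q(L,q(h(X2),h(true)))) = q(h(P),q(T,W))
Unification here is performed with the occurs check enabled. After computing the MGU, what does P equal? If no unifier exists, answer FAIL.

q(q(q(h(empty),h(true)),empty),h(q(h(empty),h(true))))

Decompose q/2: q(X2,7) = q(empty,7),  Z = empty.
Decompose q/2: X2 = empty,  7 = 7.
Bind X2 := empty; substituting into the one remaining equation that mentions X2 gives: q(Y2,q(L,q(h(empty),h(true)))) = q(h(P),q(T,W)).
Delete trivial equation 7 = 7.
Bind Z := empty; no other remaining equation mentions Z.
Decompose q/2: h(q(empty,q(q(W,empty),h(W)))) = h(q(empty,P)),  q(false,N) = q(false,zero).
Decompose h/1: q(empty,q(q(W,empty),h(W))) = q(empty,P).
Decompose q/2: empty = empty,  q(q(W,empty),h(W)) = P.
Delete trivial equation empty = empty.
Bind P := q(q(W,empty),h(W)); substituting into the one remaining equation that mentions P gives: q(Y2,q(L,q(h(empty),h(true)))) = q(h(q(q(W,empty),h(W))),q(T,W)).
Decompose q/2: false = false,  N = zero.
Delete trivial equation false = false.
Bind N := zero; no other remaining equation mentions N.
Decompose q/2: q(6,X) = q(6,q(q(false,empty),true)),  T = X.
Decompose q/2: 6 = 6,  X = q(q(false,empty),true).
Delete trivial equation 6 = 6.
Bind X := q(q(false,empty),true); substituting into the one remaining equation that mentions X gives: T = q(q(false,empty),true).
Bind T := q(q(false,empty),true); substituting into the remaining equation gives: q(Y2,q(L,q(h(empty),h(true)))) = q(h(q(q(W,empty),h(W))),q(q(q(false,empty),true),W)).
Decompose q/2: Y2 = h(q(q(W,empty),h(W))),  q(L,q(h(empty),h(true))) = q(q(q(false,empty),true),W).
Bind Y2 := h(q(q(W,empty),h(W))); no other remaining equation mentions Y2.
Decompose q/2: L = q(q(false,empty),true),  q(h(empty),h(true)) = W.
Bind L := q(q(false,empty),true); no other remaining equation mentions L.
Bind W := q(h(empty),h(true)). Substituting into the earlier bindings gives P := q(q(q(h(empty),h(true)),empty),h(q(h(empty),h(true)))), Y2 := h(q(q(q(h(empty),h(true)),empty),h(q(h(empty),h(true))))).
MGU = { X2 = empty, Z = empty, P = q(q(q(h(empty),h(true)),empty),h(q(h(empty),h(true)))), N = zero, X = q(q(false,empty),true), T = q(q(false,empty),true), Y2 = h(q(q(q(h(empty),h(true)),empty),h(q(h(empty),h(true))))), L = q(q(false,empty),true), W = q(h(empty),h(true)) }, so P = q(q(q(h(empty),h(true)),empty),h(q(h(empty),h(true)))).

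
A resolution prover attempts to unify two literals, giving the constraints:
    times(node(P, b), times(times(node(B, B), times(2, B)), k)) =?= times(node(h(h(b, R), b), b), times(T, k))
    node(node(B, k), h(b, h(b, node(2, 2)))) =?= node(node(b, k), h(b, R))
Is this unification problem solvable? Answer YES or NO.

Decompose times/2: node(P, b) =?= node(h(h(b, R), b), b),  times(times(node(B, B), times(2, B)), k) =?= times(T, k).
Decompose node/2: P =?= h(h(b, R), b),  b =?= b.
Bind P := h(h(b, R), b); no other remaining equation mentions P.
Delete trivial equation b =?= b.
Decompose times/2: times(node(B, B), times(2, B)) =?= T,  k =?= k.
Bind T := times(node(B, B), times(2, B)); no other remaining equation mentions T.
Delete trivial equation k =?= k.
Decompose node/2: node(B, k) =?= node(b, k),  h(b, h(b, node(2, 2))) =?= h(b, R).
Decompose node/2: B =?= b,  k =?= k.
Bind B := b; no other remaining equation mentions B. Substituting into the earlier binding gives T := times(node(b, b), times(2, b)).
Delete trivial equation k =?= k.
Decompose h/2: b =?= b,  h(b, node(2, 2)) =?= R.
Delete trivial equation b =?= b.
Bind R := h(b, node(2, 2)). Substituting into the earlier binding gives P := h(h(b, h(b, node(2, 2))), b).
No equations remain and no clash or occurs-check failure arose, so a unifier exists.

YES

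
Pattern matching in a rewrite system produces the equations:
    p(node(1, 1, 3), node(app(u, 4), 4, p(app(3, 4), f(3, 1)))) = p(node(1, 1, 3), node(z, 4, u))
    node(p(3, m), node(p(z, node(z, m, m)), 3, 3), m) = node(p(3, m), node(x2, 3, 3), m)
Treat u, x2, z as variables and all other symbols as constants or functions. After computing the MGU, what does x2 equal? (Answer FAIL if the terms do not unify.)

p(app(p(app(3, 4), f(3, 1)), 4), node(app(p(app(3, 4), f(3, 1)), 4), m, m))

Decompose p/2: node(1, 1, 3) = node(1, 1, 3),  node(app(u, 4), 4, p(app(3, 4), f(3, 1))) = node(z, 4, u).
Delete trivial equation node(1, 1, 3) = node(1, 1, 3).
Decompose node/3: app(u, 4) = z,  4 = 4,  p(app(3, 4), f(3, 1)) = u.
Bind z := app(u, 4); substituting into the one remaining equation that mentions z gives: node(p(3, m), node(p(app(u, 4), node(app(u, 4), m, m)), 3, 3), m) = node(p(3, m), node(x2, 3, 3), m).
Delete trivial equation 4 = 4.
Bind u := p(app(3, 4), f(3, 1)); substituting into the remaining equation gives: node(p(3, m), node(p(app(p(app(3, 4), f(3, 1)), 4), node(app(p(app(3, 4), f(3, 1)), 4), m, m)), 3, 3), m) = node(p(3, m), node(x2, 3, 3), m). Substituting into the earlier binding gives z := app(p(app(3, 4), f(3, 1)), 4).
Decompose node/3: p(3, m) = p(3, m),  node(p(app(p(app(3, 4), f(3, 1)), 4), node(app(p(app(3, 4), f(3, 1)), 4), m, m)), 3, 3) = node(x2, 3, 3),  m = m.
Delete trivial equation p(3, m) = p(3, m).
Decompose node/3: p(app(p(app(3, 4), f(3, 1)), 4), node(app(p(app(3, 4), f(3, 1)), 4), m, m)) = x2,  3 = 3,  3 = 3.
Bind x2 := p(app(p(app(3, 4), f(3, 1)), 4), node(app(p(app(3, 4), f(3, 1)), 4), m, m)); no other remaining equation mentions x2.
Delete trivial equation 3 = 3.
Delete trivial equation 3 = 3.
Delete trivial equation m = m.
MGU = { z ↦ app(p(app(3, 4), f(3, 1)), 4), u ↦ p(app(3, 4), f(3, 1)), x2 ↦ p(app(p(app(3, 4), f(3, 1)), 4), node(app(p(app(3, 4), f(3, 1)), 4), m, m)) }, so x2 ↦ p(app(p(app(3, 4), f(3, 1)), 4), node(app(p(app(3, 4), f(3, 1)), 4), m, m)).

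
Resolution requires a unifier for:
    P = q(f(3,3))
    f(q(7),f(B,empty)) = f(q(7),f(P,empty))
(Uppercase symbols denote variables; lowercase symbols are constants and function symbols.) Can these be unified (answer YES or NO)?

YES

Bind P := q(f(3,3)); substituting into the remaining equation gives: f(q(7),f(B,empty)) = f(q(7),f(q(f(3,3)),empty)).
Decompose f/2: q(7) = q(7),  f(B,empty) = f(q(f(3,3)),empty).
Delete trivial equation q(7) = q(7).
Decompose f/2: B = q(f(3,3)),  empty = empty.
Bind B := q(f(3,3)); no other remaining equation mentions B.
Delete trivial equation empty = empty.
No equations remain and no clash or occurs-check failure arose, so a unifier exists.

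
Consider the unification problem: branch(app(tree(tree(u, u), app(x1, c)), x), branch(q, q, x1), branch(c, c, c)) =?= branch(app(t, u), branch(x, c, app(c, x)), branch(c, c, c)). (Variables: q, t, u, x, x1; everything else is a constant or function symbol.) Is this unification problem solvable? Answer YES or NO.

Decompose branch/3: app(tree(tree(u, u), app(x1, c)), x) =?= app(t, u),  branch(q, q, x1) =?= branch(x, c, app(c, x)),  branch(c, c, c) =?= branch(c, c, c).
Decompose app/2: tree(tree(u, u), app(x1, c)) =?= t,  x =?= u.
Bind t := tree(tree(u, u), app(x1, c)); no other remaining equation mentions t.
Bind x := u; substituting into the one remaining equation that mentions x gives: branch(q, q, x1) =?= branch(u, c, app(c, u)).
Decompose branch/3: q =?= u,  q =?= c,  x1 =?= app(c, u).
Bind q := u; substituting into the one remaining equation that mentions q gives: u =?= c.
Bind u := c; substituting into the one remaining equation that mentions u gives: x1 =?= app(c, c). Substituting into the earlier bindings gives t := tree(tree(c, c), app(x1, c)), x := c, q := c.
Bind x1 := app(c, c); no other remaining equation mentions x1. Substituting into the earlier binding gives t := tree(tree(c, c), app(app(c, c), c)).
Delete trivial equation branch(c, c, c) =?= branch(c, c, c).
No equations remain and no clash or occurs-check failure arose, so a unifier exists.

YES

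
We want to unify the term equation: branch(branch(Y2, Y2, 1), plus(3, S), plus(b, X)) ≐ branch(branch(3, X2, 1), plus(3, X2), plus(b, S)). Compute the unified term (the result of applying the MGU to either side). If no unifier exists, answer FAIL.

branch(branch(3, 3, 1), plus(3, 3), plus(b, 3))

Decompose branch/3: branch(Y2, Y2, 1) ≐ branch(3, X2, 1),  plus(3, S) ≐ plus(3, X2),  plus(b, X) ≐ plus(b, S).
Decompose branch/3: Y2 ≐ 3,  Y2 ≐ X2,  1 ≐ 1.
Bind Y2 := 3; substituting into the one remaining equation that mentions Y2 gives: 3 ≐ X2.
Bind X2 := 3; substituting into the one remaining equation that mentions X2 gives: plus(3, S) ≐ plus(3, 3).
Delete trivial equation 1 ≐ 1.
Decompose plus/2: 3 ≐ 3,  S ≐ 3.
Delete trivial equation 3 ≐ 3.
Bind S := 3; substituting into the remaining equation gives: plus(b, X) ≐ plus(b, 3).
Decompose plus/2: b ≐ b,  X ≐ 3.
Delete trivial equation b ≐ b.
Bind X := 3.
Applying the MGU to either side gives branch(branch(3, 3, 1), plus(3, 3), plus(b, 3)).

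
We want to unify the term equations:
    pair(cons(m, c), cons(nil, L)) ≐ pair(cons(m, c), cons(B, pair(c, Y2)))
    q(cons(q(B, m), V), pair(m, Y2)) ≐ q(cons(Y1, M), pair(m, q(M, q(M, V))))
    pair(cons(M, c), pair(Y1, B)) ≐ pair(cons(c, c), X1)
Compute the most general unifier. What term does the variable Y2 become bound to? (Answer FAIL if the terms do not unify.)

q(c, q(c, c))

Decompose pair/2: cons(m, c) ≐ cons(m, c),  cons(nil, L) ≐ cons(B, pair(c, Y2)).
Delete trivial equation cons(m, c) ≐ cons(m, c).
Decompose cons/2: nil ≐ B,  L ≐ pair(c, Y2).
Bind B := nil; substituting into the 2 remaining equations that mention B gives: q(cons(q(nil, m), V), pair(m, Y2)) ≐ q(cons(Y1, M), pair(m, q(M, q(M, V)))),  pair(cons(M, c), pair(Y1, nil)) ≐ pair(cons(c, c), X1).
Bind L := pair(c, Y2); no other remaining equation mentions L.
Decompose q/2: cons(q(nil, m), V) ≐ cons(Y1, M),  pair(m, Y2) ≐ pair(m, q(M, q(M, V))).
Decompose cons/2: q(nil, m) ≐ Y1,  V ≐ M.
Bind Y1 := q(nil, m); substituting into the one remaining equation that mentions Y1 gives: pair(cons(M, c), pair(q(nil, m), nil)) ≐ pair(cons(c, c), X1).
Bind V := M; substituting into the one remaining equation that mentions V gives: pair(m, Y2) ≐ pair(m, q(M, q(M, M))).
Decompose pair/2: m ≐ m,  Y2 ≐ q(M, q(M, M)).
Delete trivial equation m ≐ m.
Bind Y2 := q(M, q(M, M)); no other remaining equation mentions Y2. Substituting into the earlier binding gives L := pair(c, q(M, q(M, M))).
Decompose pair/2: cons(M, c) ≐ cons(c, c),  pair(q(nil, m), nil) ≐ X1.
Decompose cons/2: M ≐ c,  c ≐ c.
Bind M := c; no other remaining equation mentions M. Substituting into the earlier bindings gives L := pair(c, q(c, q(c, c))), V := c, Y2 := q(c, q(c, c)).
Delete trivial equation c ≐ c.
Bind X1 := pair(q(nil, m), nil).
MGU = { B := nil, L := pair(c, q(c, q(c, c))), Y1 := q(nil, m), V := c, Y2 := q(c, q(c, c)), M := c, X1 := pair(q(nil, m), nil) }, so Y2 := q(c, q(c, c)).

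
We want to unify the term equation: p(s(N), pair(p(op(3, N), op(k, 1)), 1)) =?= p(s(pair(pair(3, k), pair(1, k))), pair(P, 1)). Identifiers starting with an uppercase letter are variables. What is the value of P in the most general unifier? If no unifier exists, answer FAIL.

Decompose p/2: s(N) =?= s(pair(pair(3, k), pair(1, k))),  pair(p(op(3, N), op(k, 1)), 1) =?= pair(P, 1).
Decompose s/1: N =?= pair(pair(3, k), pair(1, k)).
Bind N := pair(pair(3, k), pair(1, k)); substituting into the remaining equation gives: pair(p(op(3, pair(pair(3, k), pair(1, k))), op(k, 1)), 1) =?= pair(P, 1).
Decompose pair/2: p(op(3, pair(pair(3, k), pair(1, k))), op(k, 1)) =?= P,  1 =?= 1.
Bind P := p(op(3, pair(pair(3, k), pair(1, k))), op(k, 1)); no other remaining equation mentions P.
Delete trivial equation 1 =?= 1.
MGU = { N := pair(pair(3, k), pair(1, k)), P := p(op(3, pair(pair(3, k), pair(1, k))), op(k, 1)) }, so P := p(op(3, pair(pair(3, k), pair(1, k))), op(k, 1)).

p(op(3, pair(pair(3, k), pair(1, k))), op(k, 1))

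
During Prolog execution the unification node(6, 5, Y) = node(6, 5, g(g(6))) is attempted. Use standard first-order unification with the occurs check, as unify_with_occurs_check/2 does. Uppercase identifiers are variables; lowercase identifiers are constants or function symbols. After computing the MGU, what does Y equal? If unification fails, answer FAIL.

Decompose node/3: 6 = 6,  5 = 5,  Y = g(g(6)).
Delete trivial equation 6 = 6.
Delete trivial equation 5 = 5.
Bind Y := g(g(6)).
MGU = { Y = g(g(6)) }, so Y = g(g(6)).

g(g(6))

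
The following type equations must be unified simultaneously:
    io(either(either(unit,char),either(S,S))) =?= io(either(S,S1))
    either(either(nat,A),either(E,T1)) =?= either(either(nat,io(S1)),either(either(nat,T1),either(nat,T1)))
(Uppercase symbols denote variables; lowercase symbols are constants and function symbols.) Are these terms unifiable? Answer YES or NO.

Decompose io/1: either(either(unit,char),either(S,S)) =?= either(S,S1).
Decompose either/2: either(unit,char) =?= S,  either(S,S) =?= S1.
Bind S := either(unit,char); substituting into the one remaining equation that mentions S gives: either(either(unit,char),either(unit,char)) =?= S1.
Bind S1 := either(either(unit,char),either(unit,char)); substituting into the remaining equation gives: either(either(nat,A),either(E,T1)) =?= either(either(nat,io(either(either(unit,char),either(unit,char)))),either(either(nat,T1),either(nat,T1))).
Decompose either/2: either(nat,A) =?= either(nat,io(either(either(unit,char),either(unit,char)))),  either(E,T1) =?= either(either(nat,T1),either(nat,T1)).
Decompose either/2: nat =?= nat,  A =?= io(either(either(unit,char),either(unit,char))).
Delete trivial equation nat =?= nat.
Bind A := io(either(either(unit,char),either(unit,char))); no other remaining equation mentions A.
Decompose either/2: E =?= either(nat,T1),  T1 =?= either(nat,T1).
Bind E := either(nat,T1); no other remaining equation mentions E.
Occurs check fails: T1 occurs in either(nat,T1); the equation T1 =?= either(nat,T1) has no finite solution.

NO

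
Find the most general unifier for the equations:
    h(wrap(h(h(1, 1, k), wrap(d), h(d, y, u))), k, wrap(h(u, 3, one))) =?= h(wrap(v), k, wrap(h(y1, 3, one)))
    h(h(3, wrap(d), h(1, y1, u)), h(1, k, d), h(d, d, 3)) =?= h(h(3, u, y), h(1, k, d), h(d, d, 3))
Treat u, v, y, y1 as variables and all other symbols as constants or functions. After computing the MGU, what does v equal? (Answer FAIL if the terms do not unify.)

Decompose h/3: wrap(h(h(1, 1, k), wrap(d), h(d, y, u))) =?= wrap(v),  k =?= k,  wrap(h(u, 3, one)) =?= wrap(h(y1, 3, one)).
Decompose wrap/1: h(h(1, 1, k), wrap(d), h(d, y, u)) =?= v.
Bind v := h(h(1, 1, k), wrap(d), h(d, y, u)); no other remaining equation mentions v.
Delete trivial equation k =?= k.
Decompose wrap/1: h(u, 3, one) =?= h(y1, 3, one).
Decompose h/3: u =?= y1,  3 =?= 3,  one =?= one.
Bind u := y1; substituting into the one remaining equation that mentions u gives: h(h(3, wrap(d), h(1, y1, y1)), h(1, k, d), h(d, d, 3)) =?= h(h(3, y1, y), h(1, k, d), h(d, d, 3)). Substituting into the earlier binding gives v := h(h(1, 1, k), wrap(d), h(d, y, y1)).
Delete trivial equation 3 =?= 3.
Delete trivial equation one =?= one.
Decompose h/3: h(3, wrap(d), h(1, y1, y1)) =?= h(3, y1, y),  h(1, k, d) =?= h(1, k, d),  h(d, d, 3) =?= h(d, d, 3).
Decompose h/3: 3 =?= 3,  wrap(d) =?= y1,  h(1, y1, y1) =?= y.
Delete trivial equation 3 =?= 3.
Bind y1 := wrap(d); substituting into the one remaining equation that mentions y1 gives: h(1, wrap(d), wrap(d)) =?= y. Substituting into the earlier bindings gives v := h(h(1, 1, k), wrap(d), h(d, y, wrap(d))), u := wrap(d).
Bind y := h(1, wrap(d), wrap(d)); no other remaining equation mentions y. Substituting into the earlier binding gives v := h(h(1, 1, k), wrap(d), h(d, h(1, wrap(d), wrap(d)), wrap(d))).
Delete trivial equation h(1, k, d) =?= h(1, k, d).
Delete trivial equation h(d, d, 3) =?= h(d, d, 3).
MGU = { v -> h(h(1, 1, k), wrap(d), h(d, h(1, wrap(d), wrap(d)), wrap(d))), u -> wrap(d), y1 -> wrap(d), y -> h(1, wrap(d), wrap(d)) }, so v -> h(h(1, 1, k), wrap(d), h(d, h(1, wrap(d), wrap(d)), wrap(d))).

h(h(1, 1, k), wrap(d), h(d, h(1, wrap(d), wrap(d)), wrap(d)))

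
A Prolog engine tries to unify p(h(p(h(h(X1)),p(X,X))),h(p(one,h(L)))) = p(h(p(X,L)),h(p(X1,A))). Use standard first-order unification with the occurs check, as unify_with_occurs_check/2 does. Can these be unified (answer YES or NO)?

Decompose p/2: h(p(h(h(X1)),p(X,X))) = h(p(X,L)),  h(p(one,h(L))) = h(p(X1,A)).
Decompose h/1: p(h(h(X1)),p(X,X)) = p(X,L).
Decompose p/2: h(h(X1)) = X,  p(X,X) = L.
Bind X := h(h(X1)); substituting into the one remaining equation that mentions X gives: p(h(h(X1)),h(h(X1))) = L.
Bind L := p(h(h(X1)),h(h(X1))); substituting into the remaining equation gives: h(p(one,h(p(h(h(X1)),h(h(X1)))))) = h(p(X1,A)).
Decompose h/1: p(one,h(p(h(h(X1)),h(h(X1))))) = p(X1,A).
Decompose p/2: one = X1,  h(p(h(h(X1)),h(h(X1)))) = A.
Bind X1 := one; substituting into the remaining equation gives: h(p(h(h(one)),h(h(one)))) = A. Substituting into the earlier bindings gives X := h(h(one)), L := p(h(h(one)),h(h(one))).
Bind A := h(p(h(h(one)),h(h(one)))).
No equations remain and no clash or occurs-check failure arose, so a unifier exists.

YES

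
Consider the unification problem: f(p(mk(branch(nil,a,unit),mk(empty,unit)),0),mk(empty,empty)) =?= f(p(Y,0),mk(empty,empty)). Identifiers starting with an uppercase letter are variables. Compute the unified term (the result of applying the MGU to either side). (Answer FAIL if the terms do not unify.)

f(p(mk(branch(nil,a,unit),mk(empty,unit)),0),mk(empty,empty))

Decompose f/2: p(mk(branch(nil,a,unit),mk(empty,unit)),0) =?= p(Y,0),  mk(empty,empty) =?= mk(empty,empty).
Decompose p/2: mk(branch(nil,a,unit),mk(empty,unit)) =?= Y,  0 =?= 0.
Bind Y := mk(branch(nil,a,unit),mk(empty,unit)); no other remaining equation mentions Y.
Delete trivial equation 0 =?= 0.
Delete trivial equation mk(empty,empty) =?= mk(empty,empty).
Applying the MGU to either side gives f(p(mk(branch(nil,a,unit),mk(empty,unit)),0),mk(empty,empty)).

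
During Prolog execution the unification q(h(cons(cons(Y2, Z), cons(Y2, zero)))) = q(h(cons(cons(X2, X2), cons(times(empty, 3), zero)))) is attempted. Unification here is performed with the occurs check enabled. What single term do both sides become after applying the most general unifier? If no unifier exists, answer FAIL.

Decompose q/1: h(cons(cons(Y2, Z), cons(Y2, zero))) = h(cons(cons(X2, X2), cons(times(empty, 3), zero))).
Decompose h/1: cons(cons(Y2, Z), cons(Y2, zero)) = cons(cons(X2, X2), cons(times(empty, 3), zero)).
Decompose cons/2: cons(Y2, Z) = cons(X2, X2),  cons(Y2, zero) = cons(times(empty, 3), zero).
Decompose cons/2: Y2 = X2,  Z = X2.
Bind Y2 := X2; substituting into the one remaining equation that mentions Y2 gives: cons(X2, zero) = cons(times(empty, 3), zero).
Bind Z := X2; no other remaining equation mentions Z.
Decompose cons/2: X2 = times(empty, 3),  zero = zero.
Bind X2 := times(empty, 3); no other remaining equation mentions X2. Substituting into the earlier bindings gives Y2 := times(empty, 3), Z := times(empty, 3).
Delete trivial equation zero = zero.
Applying the MGU to either side gives q(h(cons(cons(times(empty, 3), times(empty, 3)), cons(times(empty, 3), zero)))).

q(h(cons(cons(times(empty, 3), times(empty, 3)), cons(times(empty, 3), zero))))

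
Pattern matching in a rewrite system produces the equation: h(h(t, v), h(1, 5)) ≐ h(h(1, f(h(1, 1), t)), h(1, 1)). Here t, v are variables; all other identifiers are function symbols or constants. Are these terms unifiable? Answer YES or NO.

NO

Decompose h/2: h(t, v) ≐ h(1, f(h(1, 1), t)),  h(1, 5) ≐ h(1, 1).
Decompose h/2: t ≐ 1,  v ≐ f(h(1, 1), t).
Bind t := 1; substituting into the one remaining equation that mentions t gives: v ≐ f(h(1, 1), 1).
Bind v := f(h(1, 1), 1); no other remaining equation mentions v.
Decompose h/2: 1 ≐ 1,  5 ≐ 1.
Delete trivial equation 1 ≐ 1.
Clash: constants 5 and 1 differ; no unifier exists.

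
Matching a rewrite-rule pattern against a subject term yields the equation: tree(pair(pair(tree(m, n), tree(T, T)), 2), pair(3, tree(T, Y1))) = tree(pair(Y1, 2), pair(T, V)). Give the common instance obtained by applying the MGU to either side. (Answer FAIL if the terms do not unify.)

tree(pair(pair(tree(m, n), tree(3, 3)), 2), pair(3, tree(3, pair(tree(m, n), tree(3, 3)))))

Decompose tree/2: pair(pair(tree(m, n), tree(T, T)), 2) = pair(Y1, 2),  pair(3, tree(T, Y1)) = pair(T, V).
Decompose pair/2: pair(tree(m, n), tree(T, T)) = Y1,  2 = 2.
Bind Y1 := pair(tree(m, n), tree(T, T)); substituting into the one remaining equation that mentions Y1 gives: pair(3, tree(T, pair(tree(m, n), tree(T, T)))) = pair(T, V).
Delete trivial equation 2 = 2.
Decompose pair/2: 3 = T,  tree(T, pair(tree(m, n), tree(T, T))) = V.
Bind T := 3; substituting into the remaining equation gives: tree(3, pair(tree(m, n), tree(3, 3))) = V. Substituting into the earlier binding gives Y1 := pair(tree(m, n), tree(3, 3)).
Bind V := tree(3, pair(tree(m, n), tree(3, 3))).
Applying the MGU to either side gives tree(pair(pair(tree(m, n), tree(3, 3)), 2), pair(3, tree(3, pair(tree(m, n), tree(3, 3))))).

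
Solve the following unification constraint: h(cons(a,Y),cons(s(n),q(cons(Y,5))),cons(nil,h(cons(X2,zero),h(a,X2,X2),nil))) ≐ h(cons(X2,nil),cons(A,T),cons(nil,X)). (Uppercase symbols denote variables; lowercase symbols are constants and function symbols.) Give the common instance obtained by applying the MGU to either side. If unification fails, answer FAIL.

Decompose h/3: cons(a,Y) ≐ cons(X2,nil),  cons(s(n),q(cons(Y,5))) ≐ cons(A,T),  cons(nil,h(cons(X2,zero),h(a,X2,X2),nil)) ≐ cons(nil,X).
Decompose cons/2: a ≐ X2,  Y ≐ nil.
Bind X2 := a; substituting into the one remaining equation that mentions X2 gives: cons(nil,h(cons(a,zero),h(a,a,a),nil)) ≐ cons(nil,X).
Bind Y := nil; substituting into the one remaining equation that mentions Y gives: cons(s(n),q(cons(nil,5))) ≐ cons(A,T).
Decompose cons/2: s(n) ≐ A,  q(cons(nil,5)) ≐ T.
Bind A := s(n); no other remaining equation mentions A.
Bind T := q(cons(nil,5)); no other remaining equation mentions T.
Decompose cons/2: nil ≐ nil,  h(cons(a,zero),h(a,a,a),nil) ≐ X.
Delete trivial equation nil ≐ nil.
Bind X := h(cons(a,zero),h(a,a,a),nil).
Applying the MGU to either side gives h(cons(a,nil),cons(s(n),q(cons(nil,5))),cons(nil,h(cons(a,zero),h(a,a,a),nil))).

h(cons(a,nil),cons(s(n),q(cons(nil,5))),cons(nil,h(cons(a,zero),h(a,a,a),nil)))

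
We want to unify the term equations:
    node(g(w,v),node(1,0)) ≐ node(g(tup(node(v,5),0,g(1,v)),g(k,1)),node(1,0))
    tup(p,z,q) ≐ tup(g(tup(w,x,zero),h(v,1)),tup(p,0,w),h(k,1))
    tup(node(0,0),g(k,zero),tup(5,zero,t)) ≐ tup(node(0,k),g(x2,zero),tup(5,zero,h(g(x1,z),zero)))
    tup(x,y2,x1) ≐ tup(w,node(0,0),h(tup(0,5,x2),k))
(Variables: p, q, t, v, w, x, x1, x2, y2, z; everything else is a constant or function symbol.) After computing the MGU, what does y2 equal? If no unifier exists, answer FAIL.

FAIL

Decompose node/2: g(w,v) ≐ g(tup(node(v,5),0,g(1,v)),g(k,1)),  node(1,0) ≐ node(1,0).
Decompose g/2: w ≐ tup(node(v,5),0,g(1,v)),  v ≐ g(k,1).
Bind w := tup(node(v,5),0,g(1,v)); substituting into the 2 remaining equations that mention w gives: tup(p,z,q) ≐ tup(g(tup(tup(node(v,5),0,g(1,v)),x,zero),h(v,1)),tup(p,0,tup(node(v,5),0,g(1,v))),h(k,1)),  tup(x,y2,x1) ≐ tup(tup(node(v,5),0,g(1,v)),node(0,0),h(tup(0,5,x2),k)).
Bind v := g(k,1); substituting into the 2 remaining equations that mention v gives: tup(p,z,q) ≐ tup(g(tup(tup(node(g(k,1),5),0,g(1,g(k,1))),x,zero),h(g(k,1),1)),tup(p,0,tup(node(g(k,1),5),0,g(1,g(k,1)))),h(k,1)),  tup(x,y2,x1) ≐ tup(tup(node(g(k,1),5),0,g(1,g(k,1))),node(0,0),h(tup(0,5,x2),k)). Substituting into the earlier binding gives w := tup(node(g(k,1),5),0,g(1,g(k,1))).
Delete trivial equation node(1,0) ≐ node(1,0).
Decompose tup/3: p ≐ g(tup(tup(node(g(k,1),5),0,g(1,g(k,1))),x,zero),h(g(k,1),1)),  z ≐ tup(p,0,tup(node(g(k,1),5),0,g(1,g(k,1)))),  q ≐ h(k,1).
Bind p := g(tup(tup(node(g(k,1),5),0,g(1,g(k,1))),x,zero),h(g(k,1),1)); substituting into the one remaining equation that mentions p gives: z ≐ tup(g(tup(tup(node(g(k,1),5),0,g(1,g(k,1))),x,zero),h(g(k,1),1)),0,tup(node(g(k,1),5),0,g(1,g(k,1)))).
Bind z := tup(g(tup(tup(node(g(k,1),5),0,g(1,g(k,1))),x,zero),h(g(k,1),1)),0,tup(node(g(k,1),5),0,g(1,g(k,1)))); substituting into the one remaining equation that mentions z gives: tup(node(0,0),g(k,zero),tup(5,zero,t)) ≐ tup(node(0,k),g(x2,zero),tup(5,zero,h(g(x1,tup(g(tup(tup(node(g(k,1),5),0,g(1,g(k,1))),x,zero),h(g(k,1),1)),0,tup(node(g(k,1),5),0,g(1,g(k,1))))),zero))).
Bind q := h(k,1); no other remaining equation mentions q.
Decompose tup/3: node(0,0) ≐ node(0,k),  g(k,zero) ≐ g(x2,zero),  tup(5,zero,t) ≐ tup(5,zero,h(g(x1,tup(g(tup(tup(node(g(k,1),5),0,g(1,g(k,1))),x,zero),h(g(k,1),1)),0,tup(node(g(k,1),5),0,g(1,g(k,1))))),zero)).
Decompose node/2: 0 ≐ 0,  0 ≐ k.
Delete trivial equation 0 ≐ 0.
Clash: constants 0 and k differ; no unifier exists.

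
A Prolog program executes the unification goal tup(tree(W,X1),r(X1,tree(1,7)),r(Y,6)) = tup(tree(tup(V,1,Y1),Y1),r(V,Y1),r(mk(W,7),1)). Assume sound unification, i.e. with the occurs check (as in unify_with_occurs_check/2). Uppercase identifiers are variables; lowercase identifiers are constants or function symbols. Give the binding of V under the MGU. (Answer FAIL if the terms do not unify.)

Decompose tup/3: tree(W,X1) = tree(tup(V,1,Y1),Y1),  r(X1,tree(1,7)) = r(V,Y1),  r(Y,6) = r(mk(W,7),1).
Decompose tree/2: W = tup(V,1,Y1),  X1 = Y1.
Bind W := tup(V,1,Y1); substituting into the one remaining equation that mentions W gives: r(Y,6) = r(mk(tup(V,1,Y1),7),1).
Bind X1 := Y1; substituting into the one remaining equation that mentions X1 gives: r(Y1,tree(1,7)) = r(V,Y1).
Decompose r/2: Y1 = V,  tree(1,7) = Y1.
Bind Y1 := V; substituting into the remaining equations gives: tree(1,7) = V,  r(Y,6) = r(mk(tup(V,1,V),7),1). Substituting into the earlier bindings gives W := tup(V,1,V), X1 := V.
Bind V := tree(1,7); substituting into the remaining equation gives: r(Y,6) = r(mk(tup(tree(1,7),1,tree(1,7)),7),1). Substituting into the earlier bindings gives W := tup(tree(1,7),1,tree(1,7)), X1 := tree(1,7), Y1 := tree(1,7).
Decompose r/2: Y = mk(tup(tree(1,7),1,tree(1,7)),7),  6 = 1.
Bind Y := mk(tup(tree(1,7),1,tree(1,7)),7); no other remaining equation mentions Y.
Clash: constants 6 and 1 differ; no unifier exists.

FAIL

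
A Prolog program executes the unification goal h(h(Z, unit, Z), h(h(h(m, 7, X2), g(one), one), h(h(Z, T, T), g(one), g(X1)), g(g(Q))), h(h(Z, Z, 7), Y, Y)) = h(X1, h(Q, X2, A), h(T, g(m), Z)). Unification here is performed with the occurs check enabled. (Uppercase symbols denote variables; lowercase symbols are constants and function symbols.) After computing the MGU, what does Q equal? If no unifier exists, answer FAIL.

h(h(m, 7, h(h(g(m), h(g(m), g(m), 7), h(g(m), g(m), 7)), g(one), g(h(g(m), unit, g(m))))), g(one), one)

Decompose h/3: h(Z, unit, Z) = X1,  h(h(h(m, 7, X2), g(one), one), h(h(Z, T, T), g(one), g(X1)), g(g(Q))) = h(Q, X2, A),  h(h(Z, Z, 7), Y, Y) = h(T, g(m), Z).
Bind X1 := h(Z, unit, Z); substituting into the one remaining equation that mentions X1 gives: h(h(h(m, 7, X2), g(one), one), h(h(Z, T, T), g(one), g(h(Z, unit, Z))), g(g(Q))) = h(Q, X2, A).
Decompose h/3: h(h(m, 7, X2), g(one), one) = Q,  h(h(Z, T, T), g(one), g(h(Z, unit, Z))) = X2,  g(g(Q)) = A.
Bind Q := h(h(m, 7, X2), g(one), one); substituting into the one remaining equation that mentions Q gives: g(g(h(h(m, 7, X2), g(one), one))) = A.
Bind X2 := h(h(Z, T, T), g(one), g(h(Z, unit, Z))); substituting into the one remaining equation that mentions X2 gives: g(g(h(h(m, 7, h(h(Z, T, T), g(one), g(h(Z, unit, Z)))), g(one), one))) = A. Substituting into the earlier binding gives Q := h(h(m, 7, h(h(Z, T, T), g(one), g(h(Z, unit, Z)))), g(one), one).
Bind A := g(g(h(h(m, 7, h(h(Z, T, T), g(one), g(h(Z, unit, Z)))), g(one), one))); no other remaining equation mentions A.
Decompose h/3: h(Z, Z, 7) = T,  Y = g(m),  Y = Z.
Bind T := h(Z, Z, 7); no other remaining equation mentions T. Substituting into the earlier bindings gives Q := h(h(m, 7, h(h(Z, h(Z, Z, 7), h(Z, Z, 7)), g(one), g(h(Z, unit, Z)))), g(one), one), X2 := h(h(Z, h(Z, Z, 7), h(Z, Z, 7)), g(one), g(h(Z, unit, Z))), A := g(g(h(h(m, 7, h(h(Z, h(Z, Z, 7), h(Z, Z, 7)), g(one), g(h(Z, unit, Z)))), g(one), one))).
Bind Y := g(m); substituting into the remaining equation gives: g(m) = Z.
Bind Z := g(m). Substituting into the earlier bindings gives X1 := h(g(m), unit, g(m)), Q := h(h(m, 7, h(h(g(m), h(g(m), g(m), 7), h(g(m), g(m), 7)), g(one), g(h(g(m), unit, g(m))))), g(one), one), X2 := h(h(g(m), h(g(m), g(m), 7), h(g(m), g(m), 7)), g(one), g(h(g(m), unit, g(m)))), A := g(g(h(h(m, 7, h(h(g(m), h(g(m), g(m), 7), h(g(m), g(m), 7)), g(one), g(h(g(m), unit, g(m))))), g(one), one))), T := h(g(m), g(m), 7).
MGU = { X1 = h(g(m), unit, g(m)), Q = h(h(m, 7, h(h(g(m), h(g(m), g(m), 7), h(g(m), g(m), 7)), g(one), g(h(g(m), unit, g(m))))), g(one), one), X2 = h(h(g(m), h(g(m), g(m), 7), h(g(m), g(m), 7)), g(one), g(h(g(m), unit, g(m)))), A = g(g(h(h(m, 7, h(h(g(m), h(g(m), g(m), 7), h(g(m), g(m), 7)), g(one), g(h(g(m), unit, g(m))))), g(one), one))), T = h(g(m), g(m), 7), Y = g(m), Z = g(m) }, so Q = h(h(m, 7, h(h(g(m), h(g(m), g(m), 7), h(g(m), g(m), 7)), g(one), g(h(g(m), unit, g(m))))), g(one), one).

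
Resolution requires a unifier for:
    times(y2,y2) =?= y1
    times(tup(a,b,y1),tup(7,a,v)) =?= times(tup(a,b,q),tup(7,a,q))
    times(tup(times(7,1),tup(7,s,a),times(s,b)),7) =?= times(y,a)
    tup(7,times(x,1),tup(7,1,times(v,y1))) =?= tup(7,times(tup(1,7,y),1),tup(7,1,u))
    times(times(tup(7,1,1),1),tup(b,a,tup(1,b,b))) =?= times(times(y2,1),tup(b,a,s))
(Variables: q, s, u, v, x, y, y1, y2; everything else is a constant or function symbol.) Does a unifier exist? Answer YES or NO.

NO

Bind y1 := times(y2,y2); substituting into the 2 remaining equations that mention y1 gives: times(tup(a,b,times(y2,y2)),tup(7,a,v)) =?= times(tup(a,b,q),tup(7,a,q)),  tup(7,times(x,1),tup(7,1,times(v,times(y2,y2)))) =?= tup(7,times(tup(1,7,y),1),tup(7,1,u)).
Decompose times/2: tup(a,b,times(y2,y2)) =?= tup(a,b,q),  tup(7,a,v) =?= tup(7,a,q).
Decompose tup/3: a =?= a,  b =?= b,  times(y2,y2) =?= q.
Delete trivial equation a =?= a.
Delete trivial equation b =?= b.
Bind q := times(y2,y2); substituting into the one remaining equation that mentions q gives: tup(7,a,v) =?= tup(7,a,times(y2,y2)).
Decompose tup/3: 7 =?= 7,  a =?= a,  v =?= times(y2,y2).
Delete trivial equation 7 =?= 7.
Delete trivial equation a =?= a.
Bind v := times(y2,y2); substituting into the one remaining equation that mentions v gives: tup(7,times(x,1),tup(7,1,times(times(y2,y2),times(y2,y2)))) =?= tup(7,times(tup(1,7,y),1),tup(7,1,u)).
Decompose times/2: tup(times(7,1),tup(7,s,a),times(s,b)) =?= y,  7 =?= a.
Bind y := tup(times(7,1),tup(7,s,a),times(s,b)); substituting into the one remaining equation that mentions y gives: tup(7,times(x,1),tup(7,1,times(times(y2,y2),times(y2,y2)))) =?= tup(7,times(tup(1,7,tup(times(7,1),tup(7,s,a),times(s,b))),1),tup(7,1,u)).
Clash: constants 7 and a differ; no unifier exists.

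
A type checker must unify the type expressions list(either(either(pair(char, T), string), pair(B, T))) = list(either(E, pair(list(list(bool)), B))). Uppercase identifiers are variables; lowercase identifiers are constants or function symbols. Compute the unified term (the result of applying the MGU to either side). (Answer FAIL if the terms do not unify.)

list(either(either(pair(char, list(list(bool))), string), pair(list(list(bool)), list(list(bool)))))

Decompose list/1: either(either(pair(char, T), string), pair(B, T)) = either(E, pair(list(list(bool)), B)).
Decompose either/2: either(pair(char, T), string) = E,  pair(B, T) = pair(list(list(bool)), B).
Bind E := either(pair(char, T), string); no other remaining equation mentions E.
Decompose pair/2: B = list(list(bool)),  T = B.
Bind B := list(list(bool)); substituting into the remaining equation gives: T = list(list(bool)).
Bind T := list(list(bool)). Substituting into the earlier binding gives E := either(pair(char, list(list(bool))), string).
Applying the MGU to either side gives list(either(either(pair(char, list(list(bool))), string), pair(list(list(bool)), list(list(bool))))).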